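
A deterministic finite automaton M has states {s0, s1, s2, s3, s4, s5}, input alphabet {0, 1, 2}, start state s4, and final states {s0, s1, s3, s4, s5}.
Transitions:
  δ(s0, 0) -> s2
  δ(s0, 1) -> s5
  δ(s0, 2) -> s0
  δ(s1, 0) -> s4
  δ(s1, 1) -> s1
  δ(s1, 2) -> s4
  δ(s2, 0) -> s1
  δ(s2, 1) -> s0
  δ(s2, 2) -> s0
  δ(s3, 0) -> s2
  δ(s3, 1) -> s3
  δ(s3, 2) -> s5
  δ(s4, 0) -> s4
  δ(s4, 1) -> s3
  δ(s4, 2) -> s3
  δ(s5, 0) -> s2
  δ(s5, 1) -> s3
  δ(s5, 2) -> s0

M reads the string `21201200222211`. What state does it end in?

s4 --2--> s3
s3 --1--> s3
s3 --2--> s5
s5 --0--> s2
s2 --1--> s0
s0 --2--> s0
s0 --0--> s2
s2 --0--> s1
s1 --2--> s4
s4 --2--> s3
s3 --2--> s5
s5 --2--> s0
s0 --1--> s5
s5 --1--> s3

s3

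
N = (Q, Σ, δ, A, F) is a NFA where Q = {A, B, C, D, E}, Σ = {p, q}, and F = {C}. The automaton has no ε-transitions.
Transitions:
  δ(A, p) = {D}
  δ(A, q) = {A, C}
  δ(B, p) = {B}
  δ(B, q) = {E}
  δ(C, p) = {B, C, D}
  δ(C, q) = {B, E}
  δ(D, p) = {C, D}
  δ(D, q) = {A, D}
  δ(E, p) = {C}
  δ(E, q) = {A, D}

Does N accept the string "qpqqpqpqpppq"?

Start: {A}
read q: {A, C}
read p: {B, C, D}
read q: {A, B, D, E}
read q: {A, C, D, E}
read p: {B, C, D}
read q: {A, B, D, E}
read p: {B, C, D}
read q: {A, B, D, E}
read p: {B, C, D}
read p: {B, C, D}
read p: {B, C, D}
read q: {A, B, D, E}
Reachable ∩ accepting = {} — empty.

rejected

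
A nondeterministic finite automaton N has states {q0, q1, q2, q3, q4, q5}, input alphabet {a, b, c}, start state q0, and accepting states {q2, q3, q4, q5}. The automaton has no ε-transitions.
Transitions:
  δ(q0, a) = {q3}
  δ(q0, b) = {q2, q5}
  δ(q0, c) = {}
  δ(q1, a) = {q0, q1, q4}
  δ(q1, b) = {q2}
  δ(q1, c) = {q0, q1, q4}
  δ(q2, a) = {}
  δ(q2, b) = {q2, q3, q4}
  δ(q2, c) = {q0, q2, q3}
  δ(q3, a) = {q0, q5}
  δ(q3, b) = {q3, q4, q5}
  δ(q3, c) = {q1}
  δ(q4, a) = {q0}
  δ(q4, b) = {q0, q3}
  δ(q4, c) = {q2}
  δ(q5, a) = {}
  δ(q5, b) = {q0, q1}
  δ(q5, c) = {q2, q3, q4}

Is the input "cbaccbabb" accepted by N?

Start: {q0}
read c: {}
The reachable set is empty and stays empty for the remaining 8 symbols.
Reachable ∩ accepting = {} — empty.

rejected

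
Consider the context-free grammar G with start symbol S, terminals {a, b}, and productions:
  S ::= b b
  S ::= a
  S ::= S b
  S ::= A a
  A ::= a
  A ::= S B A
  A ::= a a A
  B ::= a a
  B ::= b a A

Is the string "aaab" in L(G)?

no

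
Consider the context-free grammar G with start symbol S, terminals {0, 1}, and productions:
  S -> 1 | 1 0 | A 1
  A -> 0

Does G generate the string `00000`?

no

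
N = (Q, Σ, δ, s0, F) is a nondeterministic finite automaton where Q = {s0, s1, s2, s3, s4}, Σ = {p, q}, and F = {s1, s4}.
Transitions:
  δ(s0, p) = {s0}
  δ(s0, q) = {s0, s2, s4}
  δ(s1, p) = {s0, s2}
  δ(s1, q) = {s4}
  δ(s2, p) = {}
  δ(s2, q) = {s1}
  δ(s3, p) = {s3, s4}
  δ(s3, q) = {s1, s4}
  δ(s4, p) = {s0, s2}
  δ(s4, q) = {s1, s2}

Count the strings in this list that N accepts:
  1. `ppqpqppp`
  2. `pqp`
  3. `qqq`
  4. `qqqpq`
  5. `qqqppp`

`ppqpqppp`: rejected
`pqp`: rejected
`qqq`: accepted
`qqqpq`: accepted
`qqqppp`: rejected

2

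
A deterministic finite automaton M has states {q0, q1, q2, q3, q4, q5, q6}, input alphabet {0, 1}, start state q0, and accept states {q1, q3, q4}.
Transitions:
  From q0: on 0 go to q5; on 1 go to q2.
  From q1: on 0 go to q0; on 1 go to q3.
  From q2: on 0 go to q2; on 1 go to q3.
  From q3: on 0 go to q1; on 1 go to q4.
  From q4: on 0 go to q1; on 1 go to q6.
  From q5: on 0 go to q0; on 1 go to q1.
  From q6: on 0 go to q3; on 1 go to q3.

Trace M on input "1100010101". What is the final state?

q0 --1--> q2
q2 --1--> q3
q3 --0--> q1
q1 --0--> q0
q0 --0--> q5
q5 --1--> q1
q1 --0--> q0
q0 --1--> q2
q2 --0--> q2
q2 --1--> q3

q3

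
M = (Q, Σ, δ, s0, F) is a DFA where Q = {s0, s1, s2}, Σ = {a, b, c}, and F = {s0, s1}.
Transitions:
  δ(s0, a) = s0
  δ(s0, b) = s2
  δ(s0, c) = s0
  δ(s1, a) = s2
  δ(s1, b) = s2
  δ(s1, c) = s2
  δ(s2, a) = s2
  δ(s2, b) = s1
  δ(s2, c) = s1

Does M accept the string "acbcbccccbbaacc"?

rejected

s0 --a--> s0
s0 --c--> s0
s0 --b--> s2
s2 --c--> s1
s1 --b--> s2
s2 --c--> s1
s1 --c--> s2
s2 --c--> s1
s1 --c--> s2
s2 --b--> s1
s1 --b--> s2
s2 --a--> s2
s2 --a--> s2
s2 --c--> s1
s1 --c--> s2
End in state s2, which is not an accepting state.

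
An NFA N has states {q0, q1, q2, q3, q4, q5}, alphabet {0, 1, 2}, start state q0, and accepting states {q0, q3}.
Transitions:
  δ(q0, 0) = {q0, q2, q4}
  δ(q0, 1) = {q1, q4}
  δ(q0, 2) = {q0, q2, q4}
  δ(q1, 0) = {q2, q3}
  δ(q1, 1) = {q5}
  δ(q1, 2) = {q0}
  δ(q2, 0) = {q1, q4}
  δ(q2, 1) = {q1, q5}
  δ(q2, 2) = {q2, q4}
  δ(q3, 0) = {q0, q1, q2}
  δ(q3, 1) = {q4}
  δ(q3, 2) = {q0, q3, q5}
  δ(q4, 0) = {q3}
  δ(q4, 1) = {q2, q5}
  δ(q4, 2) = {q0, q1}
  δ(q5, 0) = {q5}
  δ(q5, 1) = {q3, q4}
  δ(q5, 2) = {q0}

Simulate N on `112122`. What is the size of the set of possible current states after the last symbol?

4

Start: {q0}
read 1: {q1, q4}
read 1: {q2, q5}
read 2: {q0, q2, q4}
read 1: {q1, q2, q4, q5}
read 2: {q0, q1, q2, q4}
read 2: {q0, q1, q2, q4}
Final reachable set {q0, q1, q2, q4} has 4 states.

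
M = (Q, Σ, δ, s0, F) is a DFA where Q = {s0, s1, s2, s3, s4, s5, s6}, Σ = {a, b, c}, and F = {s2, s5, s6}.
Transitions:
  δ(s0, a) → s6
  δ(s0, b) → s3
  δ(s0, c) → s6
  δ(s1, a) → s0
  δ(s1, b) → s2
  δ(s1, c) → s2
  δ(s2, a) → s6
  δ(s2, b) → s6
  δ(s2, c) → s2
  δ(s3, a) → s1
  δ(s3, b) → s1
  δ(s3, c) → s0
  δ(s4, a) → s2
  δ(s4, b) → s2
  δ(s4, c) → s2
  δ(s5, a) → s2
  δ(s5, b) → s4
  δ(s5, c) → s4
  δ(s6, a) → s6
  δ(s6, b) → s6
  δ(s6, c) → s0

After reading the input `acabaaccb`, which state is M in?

s6

s0 --a--> s6
s6 --c--> s0
s0 --a--> s6
s6 --b--> s6
s6 --a--> s6
s6 --a--> s6
s6 --c--> s0
s0 --c--> s6
s6 --b--> s6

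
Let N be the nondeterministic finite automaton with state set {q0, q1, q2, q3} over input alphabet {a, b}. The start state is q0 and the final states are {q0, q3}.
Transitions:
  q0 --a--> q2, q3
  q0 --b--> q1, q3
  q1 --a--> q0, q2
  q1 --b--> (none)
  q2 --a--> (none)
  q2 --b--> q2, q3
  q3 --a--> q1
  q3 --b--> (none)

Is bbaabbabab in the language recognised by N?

Start: {q0}
read b: {q1, q3}
read b: {}
The reachable set is empty and stays empty for the remaining 8 symbols.
Reachable ∩ accepting = {} — empty.

rejected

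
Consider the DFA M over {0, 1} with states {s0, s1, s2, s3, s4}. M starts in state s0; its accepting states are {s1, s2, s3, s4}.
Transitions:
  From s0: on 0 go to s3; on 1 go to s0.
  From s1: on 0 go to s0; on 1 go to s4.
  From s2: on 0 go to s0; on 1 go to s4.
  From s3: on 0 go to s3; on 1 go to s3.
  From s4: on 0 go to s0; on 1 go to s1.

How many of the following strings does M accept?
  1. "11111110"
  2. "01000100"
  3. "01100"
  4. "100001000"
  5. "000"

"11111110": accepted
"01000100": accepted
"01100": accepted
"100001000": accepted
"000": accepted

5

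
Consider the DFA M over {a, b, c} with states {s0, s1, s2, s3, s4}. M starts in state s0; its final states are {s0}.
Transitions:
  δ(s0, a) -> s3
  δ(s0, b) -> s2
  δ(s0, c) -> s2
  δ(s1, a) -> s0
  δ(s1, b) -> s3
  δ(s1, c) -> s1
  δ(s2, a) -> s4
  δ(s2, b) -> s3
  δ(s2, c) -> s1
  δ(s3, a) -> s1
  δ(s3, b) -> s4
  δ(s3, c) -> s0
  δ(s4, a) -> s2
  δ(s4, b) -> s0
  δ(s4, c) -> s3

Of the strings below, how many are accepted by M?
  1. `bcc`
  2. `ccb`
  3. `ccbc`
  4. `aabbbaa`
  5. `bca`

`bcc`: rejected
`ccb`: rejected
`ccbc`: accepted
`aabbbaa`: rejected
`bca`: accepted

2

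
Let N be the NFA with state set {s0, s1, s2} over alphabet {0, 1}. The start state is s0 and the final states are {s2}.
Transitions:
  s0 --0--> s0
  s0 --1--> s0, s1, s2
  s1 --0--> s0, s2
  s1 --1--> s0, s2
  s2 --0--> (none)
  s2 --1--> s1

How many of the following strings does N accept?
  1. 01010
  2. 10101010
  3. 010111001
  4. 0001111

4

01010: accepted
10101010: accepted
010111001: accepted
0001111: accepted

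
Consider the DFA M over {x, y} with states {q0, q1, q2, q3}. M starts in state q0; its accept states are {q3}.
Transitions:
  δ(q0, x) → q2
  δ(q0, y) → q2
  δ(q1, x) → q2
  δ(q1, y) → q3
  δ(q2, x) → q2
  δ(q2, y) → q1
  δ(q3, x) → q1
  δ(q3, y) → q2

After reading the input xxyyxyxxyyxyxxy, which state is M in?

q0 --x--> q2
q2 --x--> q2
q2 --y--> q1
q1 --y--> q3
q3 --x--> q1
q1 --y--> q3
q3 --x--> q1
q1 --x--> q2
q2 --y--> q1
q1 --y--> q3
q3 --x--> q1
q1 --y--> q3
q3 --x--> q1
q1 --x--> q2
q2 --y--> q1

q1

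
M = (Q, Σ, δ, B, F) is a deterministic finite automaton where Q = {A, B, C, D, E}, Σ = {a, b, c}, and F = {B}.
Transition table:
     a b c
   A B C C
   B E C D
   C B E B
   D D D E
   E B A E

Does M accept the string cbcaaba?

accepted

B --c--> D
D --b--> D
D --c--> E
E --a--> B
B --a--> E
E --b--> A
A --a--> B
End in state B, which is an accepting state.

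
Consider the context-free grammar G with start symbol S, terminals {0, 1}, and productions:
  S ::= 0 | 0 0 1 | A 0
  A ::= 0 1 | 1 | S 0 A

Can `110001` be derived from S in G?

no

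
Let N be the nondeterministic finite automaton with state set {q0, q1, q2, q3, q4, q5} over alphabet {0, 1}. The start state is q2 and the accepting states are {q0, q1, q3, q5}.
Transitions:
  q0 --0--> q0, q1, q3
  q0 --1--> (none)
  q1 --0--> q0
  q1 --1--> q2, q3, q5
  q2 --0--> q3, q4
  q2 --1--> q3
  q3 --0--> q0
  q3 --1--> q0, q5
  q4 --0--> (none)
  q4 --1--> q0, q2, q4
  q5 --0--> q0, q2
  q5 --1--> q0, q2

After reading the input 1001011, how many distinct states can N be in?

5

Start: {q2}
read 1: {q3}
read 0: {q0}
read 0: {q0, q1, q3}
read 1: {q0, q2, q3, q5}
read 0: {q0, q1, q2, q3, q4}
read 1: {q0, q2, q3, q4, q5}
read 1: {q0, q2, q3, q4, q5}
Final reachable set {q0, q2, q3, q4, q5} has 5 states.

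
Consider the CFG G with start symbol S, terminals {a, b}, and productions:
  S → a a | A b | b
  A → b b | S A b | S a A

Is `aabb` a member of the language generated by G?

no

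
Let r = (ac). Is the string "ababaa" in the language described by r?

No split of ababaa into u·v has a matching u and c matching v.

no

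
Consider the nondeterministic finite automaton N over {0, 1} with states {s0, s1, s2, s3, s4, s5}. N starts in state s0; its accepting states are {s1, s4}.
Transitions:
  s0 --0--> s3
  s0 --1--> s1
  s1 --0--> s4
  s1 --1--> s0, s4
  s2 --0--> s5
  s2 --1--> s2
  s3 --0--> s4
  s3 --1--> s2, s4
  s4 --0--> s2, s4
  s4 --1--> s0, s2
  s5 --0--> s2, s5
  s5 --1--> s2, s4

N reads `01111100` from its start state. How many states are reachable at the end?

3

Start: {s0}
read 0: {s3}
read 1: {s2, s4}
read 1: {s0, s2}
read 1: {s1, s2}
read 1: {s0, s2, s4}
read 1: {s0, s1, s2}
read 0: {s3, s4, s5}
read 0: {s2, s4, s5}
Final reachable set {s2, s4, s5} has 3 states.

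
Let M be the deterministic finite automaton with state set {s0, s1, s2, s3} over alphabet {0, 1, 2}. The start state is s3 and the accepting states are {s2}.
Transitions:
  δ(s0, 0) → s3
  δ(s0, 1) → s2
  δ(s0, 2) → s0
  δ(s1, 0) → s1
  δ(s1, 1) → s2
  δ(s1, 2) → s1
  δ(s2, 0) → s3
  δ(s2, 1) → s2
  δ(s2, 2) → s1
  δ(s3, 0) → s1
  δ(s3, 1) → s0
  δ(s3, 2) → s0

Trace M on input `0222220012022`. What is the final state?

s1

s3 --0--> s1
s1 --2--> s1
s1 --2--> s1
s1 --2--> s1
s1 --2--> s1
s1 --2--> s1
s1 --0--> s1
s1 --0--> s1
s1 --1--> s2
s2 --2--> s1
s1 --0--> s1
s1 --2--> s1
s1 --2--> s1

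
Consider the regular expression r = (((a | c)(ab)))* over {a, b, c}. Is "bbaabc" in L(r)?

bbaabc cannot be split into zero or more pieces each matching ((a|c)(ab)).

no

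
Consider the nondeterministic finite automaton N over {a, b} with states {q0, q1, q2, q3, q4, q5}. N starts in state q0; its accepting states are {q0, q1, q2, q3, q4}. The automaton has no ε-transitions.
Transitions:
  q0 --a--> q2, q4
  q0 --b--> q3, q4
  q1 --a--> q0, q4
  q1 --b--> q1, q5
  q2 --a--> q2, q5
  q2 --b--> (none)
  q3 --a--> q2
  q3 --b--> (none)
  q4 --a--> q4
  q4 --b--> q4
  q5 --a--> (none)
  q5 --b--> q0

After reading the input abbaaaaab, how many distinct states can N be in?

1

Start: {q0}
read a: {q2, q4}
read b: {q4}
read b: {q4}
read a: {q4}
read a: {q4}
read a: {q4}
read a: {q4}
read a: {q4}
read b: {q4}
Final reachable set {q4} has 1 state.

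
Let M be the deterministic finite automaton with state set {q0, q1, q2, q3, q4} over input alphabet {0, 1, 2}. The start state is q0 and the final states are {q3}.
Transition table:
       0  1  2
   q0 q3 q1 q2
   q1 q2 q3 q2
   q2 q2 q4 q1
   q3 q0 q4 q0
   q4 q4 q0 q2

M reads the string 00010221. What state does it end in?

q0 --0--> q3
q3 --0--> q0
q0 --0--> q3
q3 --1--> q4
q4 --0--> q4
q4 --2--> q2
q2 --2--> q1
q1 --1--> q3

q3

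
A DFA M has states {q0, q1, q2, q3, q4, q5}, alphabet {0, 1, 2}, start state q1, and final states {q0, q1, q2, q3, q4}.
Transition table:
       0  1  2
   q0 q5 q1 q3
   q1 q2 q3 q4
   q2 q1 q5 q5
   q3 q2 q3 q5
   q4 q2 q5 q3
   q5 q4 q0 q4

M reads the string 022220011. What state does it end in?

q0

q1 --0--> q2
q2 --2--> q5
q5 --2--> q4
q4 --2--> q3
q3 --2--> q5
q5 --0--> q4
q4 --0--> q2
q2 --1--> q5
q5 --1--> q0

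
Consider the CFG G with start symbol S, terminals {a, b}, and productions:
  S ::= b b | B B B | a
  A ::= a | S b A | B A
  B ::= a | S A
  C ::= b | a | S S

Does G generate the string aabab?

no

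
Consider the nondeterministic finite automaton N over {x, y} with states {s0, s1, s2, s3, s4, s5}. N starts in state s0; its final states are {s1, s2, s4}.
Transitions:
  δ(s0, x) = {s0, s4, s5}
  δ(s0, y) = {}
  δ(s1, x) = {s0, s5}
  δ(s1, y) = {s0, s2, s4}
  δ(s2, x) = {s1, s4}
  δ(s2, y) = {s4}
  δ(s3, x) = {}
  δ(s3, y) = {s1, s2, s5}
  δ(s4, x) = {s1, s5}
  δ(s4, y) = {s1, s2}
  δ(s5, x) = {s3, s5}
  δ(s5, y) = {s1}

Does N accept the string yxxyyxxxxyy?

rejected

Start: {s0}
read y: {}
The reachable set is empty and stays empty for the remaining 10 symbols.
Reachable ∩ accepting = {} — empty.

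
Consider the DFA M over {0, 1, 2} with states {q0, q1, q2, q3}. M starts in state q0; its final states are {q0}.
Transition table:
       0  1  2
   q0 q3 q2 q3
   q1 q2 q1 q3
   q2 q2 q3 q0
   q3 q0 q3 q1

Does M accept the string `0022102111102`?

q0 --0--> q3
q3 --0--> q0
q0 --2--> q3
q3 --2--> q1
q1 --1--> q1
q1 --0--> q2
q2 --2--> q0
q0 --1--> q2
q2 --1--> q3
q3 --1--> q3
q3 --1--> q3
q3 --0--> q0
q0 --2--> q3
End in state q3, which is not an accepting state.

rejected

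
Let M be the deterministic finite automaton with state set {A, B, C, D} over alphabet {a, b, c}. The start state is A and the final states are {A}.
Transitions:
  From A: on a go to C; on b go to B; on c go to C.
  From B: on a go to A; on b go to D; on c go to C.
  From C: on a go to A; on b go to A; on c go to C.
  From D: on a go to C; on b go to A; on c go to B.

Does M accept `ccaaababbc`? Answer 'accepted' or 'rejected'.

A --c--> C
C --c--> C
C --a--> A
A --a--> C
C --a--> A
A --b--> B
B --a--> A
A --b--> B
B --b--> D
D --c--> B
End in state B, which is not an accepting state.

rejected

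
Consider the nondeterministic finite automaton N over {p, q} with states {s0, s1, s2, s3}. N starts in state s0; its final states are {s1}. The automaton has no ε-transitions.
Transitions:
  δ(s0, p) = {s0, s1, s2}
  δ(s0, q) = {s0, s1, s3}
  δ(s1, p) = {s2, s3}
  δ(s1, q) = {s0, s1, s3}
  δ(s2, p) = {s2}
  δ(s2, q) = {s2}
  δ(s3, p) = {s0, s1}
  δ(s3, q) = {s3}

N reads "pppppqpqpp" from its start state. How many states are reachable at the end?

4

Start: {s0}
read p: {s0, s1, s2}
read p: {s0, s1, s2, s3}
read p: {s0, s1, s2, s3}
read p: {s0, s1, s2, s3}
read p: {s0, s1, s2, s3}
read q: {s0, s1, s2, s3}
read p: {s0, s1, s2, s3}
read q: {s0, s1, s2, s3}
read p: {s0, s1, s2, s3}
read p: {s0, s1, s2, s3}
Final reachable set {s0, s1, s2, s3} has 4 states.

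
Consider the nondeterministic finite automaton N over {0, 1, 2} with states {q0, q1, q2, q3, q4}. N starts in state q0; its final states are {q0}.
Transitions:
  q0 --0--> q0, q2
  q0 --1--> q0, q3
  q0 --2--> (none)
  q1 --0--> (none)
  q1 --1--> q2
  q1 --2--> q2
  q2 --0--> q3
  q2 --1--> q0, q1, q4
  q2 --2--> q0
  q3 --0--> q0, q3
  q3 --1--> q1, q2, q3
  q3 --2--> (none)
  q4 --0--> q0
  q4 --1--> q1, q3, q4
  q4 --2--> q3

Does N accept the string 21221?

rejected

Start: {q0}
read 2: {}
The reachable set is empty and stays empty for the remaining 4 symbols.
Reachable ∩ accepting = {} — empty.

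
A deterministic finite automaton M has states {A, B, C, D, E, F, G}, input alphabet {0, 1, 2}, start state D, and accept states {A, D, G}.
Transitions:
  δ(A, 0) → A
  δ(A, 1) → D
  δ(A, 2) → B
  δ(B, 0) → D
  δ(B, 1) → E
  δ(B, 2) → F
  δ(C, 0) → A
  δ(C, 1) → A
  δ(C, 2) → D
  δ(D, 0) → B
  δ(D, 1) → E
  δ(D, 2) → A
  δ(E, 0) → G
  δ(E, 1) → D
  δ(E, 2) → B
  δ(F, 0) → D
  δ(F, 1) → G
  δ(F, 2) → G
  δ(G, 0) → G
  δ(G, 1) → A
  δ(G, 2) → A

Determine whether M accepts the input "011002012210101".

accepted

D --0--> B
B --1--> E
E --1--> D
D --0--> B
B --0--> D
D --2--> A
A --0--> A
A --1--> D
D --2--> A
A --2--> B
B --1--> E
E --0--> G
G --1--> A
A --0--> A
A --1--> D
End in state D, which is an accepting state.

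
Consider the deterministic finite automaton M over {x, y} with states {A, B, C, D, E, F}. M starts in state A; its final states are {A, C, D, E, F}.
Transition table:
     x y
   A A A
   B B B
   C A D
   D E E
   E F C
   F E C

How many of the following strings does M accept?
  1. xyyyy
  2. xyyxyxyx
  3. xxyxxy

3

xyyyy: accepted
xyyxyxyx: accepted
xxyxxy: accepted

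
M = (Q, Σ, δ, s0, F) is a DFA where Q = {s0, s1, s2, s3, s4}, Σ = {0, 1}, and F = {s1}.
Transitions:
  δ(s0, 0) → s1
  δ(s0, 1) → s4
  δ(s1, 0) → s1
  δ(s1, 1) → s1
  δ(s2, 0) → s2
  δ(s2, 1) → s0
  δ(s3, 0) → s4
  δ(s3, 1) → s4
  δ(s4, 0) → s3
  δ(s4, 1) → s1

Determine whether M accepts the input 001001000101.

accepted

s0 --0--> s1
s1 --0--> s1
s1 --1--> s1
s1 --0--> s1
s1 --0--> s1
s1 --1--> s1
s1 --0--> s1
s1 --0--> s1
s1 --0--> s1
s1 --1--> s1
s1 --0--> s1
s1 --1--> s1
End in state s1, which is an accepting state.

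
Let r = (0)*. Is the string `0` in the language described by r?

yes

Split into 1 piece 0; each matches 0.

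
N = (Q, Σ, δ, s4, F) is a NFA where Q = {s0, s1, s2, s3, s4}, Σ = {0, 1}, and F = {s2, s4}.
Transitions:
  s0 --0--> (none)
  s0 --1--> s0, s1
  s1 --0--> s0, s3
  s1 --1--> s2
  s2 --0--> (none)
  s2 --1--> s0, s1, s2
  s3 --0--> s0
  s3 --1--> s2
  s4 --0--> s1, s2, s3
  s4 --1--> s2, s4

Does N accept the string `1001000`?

rejected

Start: {s4}
read 1: {s2, s4}
read 0: {s1, s2, s3}
read 0: {s0, s3}
read 1: {s0, s1, s2}
read 0: {s0, s3}
read 0: {s0}
read 0: {}
Reachable ∩ accepting = {} — empty.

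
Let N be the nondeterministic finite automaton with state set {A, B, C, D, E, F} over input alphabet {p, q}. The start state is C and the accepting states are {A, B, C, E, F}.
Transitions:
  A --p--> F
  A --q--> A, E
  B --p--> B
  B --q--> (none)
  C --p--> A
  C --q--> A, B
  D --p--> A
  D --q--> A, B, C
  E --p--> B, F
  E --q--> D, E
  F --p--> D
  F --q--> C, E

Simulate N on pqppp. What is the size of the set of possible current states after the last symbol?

Start: {C}
read p: {A}
read q: {A, E}
read p: {B, F}
read p: {B, D}
read p: {A, B}
Final reachable set {A, B} has 2 states.

2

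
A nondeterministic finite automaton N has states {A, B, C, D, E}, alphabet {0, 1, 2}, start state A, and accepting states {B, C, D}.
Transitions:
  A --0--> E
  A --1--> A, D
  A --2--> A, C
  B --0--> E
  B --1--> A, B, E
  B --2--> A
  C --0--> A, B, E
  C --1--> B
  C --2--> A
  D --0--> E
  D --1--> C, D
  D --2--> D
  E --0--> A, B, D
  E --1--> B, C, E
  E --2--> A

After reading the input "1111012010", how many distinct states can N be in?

Start: {A}
read 1: {A, D}
read 1: {A, C, D}
read 1: {A, B, C, D}
read 1: {A, B, C, D, E}
read 0: {A, B, D, E}
read 1: {A, B, C, D, E}
read 2: {A, C, D}
read 0: {A, B, E}
read 1: {A, B, C, D, E}
read 0: {A, B, D, E}
Final reachable set {A, B, D, E} has 4 states.

4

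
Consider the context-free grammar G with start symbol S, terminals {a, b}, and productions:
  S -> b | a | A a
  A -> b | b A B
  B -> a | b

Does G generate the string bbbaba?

S ⇒ Aa ⇒ bABa ⇒ bbABBa ⇒ bbbBBa ⇒ bbbaBa ⇒ bbbaba

yes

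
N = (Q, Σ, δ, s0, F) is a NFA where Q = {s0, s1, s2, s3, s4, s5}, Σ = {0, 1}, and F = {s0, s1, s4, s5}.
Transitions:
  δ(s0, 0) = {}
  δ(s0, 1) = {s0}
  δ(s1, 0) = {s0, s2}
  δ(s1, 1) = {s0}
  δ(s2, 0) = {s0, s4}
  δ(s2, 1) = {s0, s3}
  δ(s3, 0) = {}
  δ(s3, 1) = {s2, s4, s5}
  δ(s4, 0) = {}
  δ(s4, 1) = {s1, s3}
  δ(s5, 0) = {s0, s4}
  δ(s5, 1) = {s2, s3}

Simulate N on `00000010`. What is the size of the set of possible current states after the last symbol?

Start: {s0}
read 0: {}
The reachable set is empty and stays empty for the remaining 7 symbols.
Final reachable set {} has 0 states.

0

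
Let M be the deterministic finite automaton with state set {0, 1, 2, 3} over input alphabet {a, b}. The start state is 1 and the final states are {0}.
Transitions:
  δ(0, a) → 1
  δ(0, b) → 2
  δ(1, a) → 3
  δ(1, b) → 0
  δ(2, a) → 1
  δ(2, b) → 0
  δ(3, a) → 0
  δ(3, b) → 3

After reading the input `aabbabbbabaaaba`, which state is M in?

1

1 --a--> 3
3 --a--> 0
0 --b--> 2
2 --b--> 0
0 --a--> 1
1 --b--> 0
0 --b--> 2
2 --b--> 0
0 --a--> 1
1 --b--> 0
0 --a--> 1
1 --a--> 3
3 --a--> 0
0 --b--> 2
2 --a--> 1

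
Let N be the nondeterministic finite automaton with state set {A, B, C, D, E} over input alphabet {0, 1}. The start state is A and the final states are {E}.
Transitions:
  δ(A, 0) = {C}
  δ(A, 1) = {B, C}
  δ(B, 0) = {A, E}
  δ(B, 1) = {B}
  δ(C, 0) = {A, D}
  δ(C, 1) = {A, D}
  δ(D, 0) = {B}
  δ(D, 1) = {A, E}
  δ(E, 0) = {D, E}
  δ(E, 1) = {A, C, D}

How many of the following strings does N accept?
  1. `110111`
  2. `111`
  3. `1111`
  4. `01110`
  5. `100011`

`110111`: accepted
`111`: accepted
`1111`: rejected
`01110`: accepted
`100011`: accepted

4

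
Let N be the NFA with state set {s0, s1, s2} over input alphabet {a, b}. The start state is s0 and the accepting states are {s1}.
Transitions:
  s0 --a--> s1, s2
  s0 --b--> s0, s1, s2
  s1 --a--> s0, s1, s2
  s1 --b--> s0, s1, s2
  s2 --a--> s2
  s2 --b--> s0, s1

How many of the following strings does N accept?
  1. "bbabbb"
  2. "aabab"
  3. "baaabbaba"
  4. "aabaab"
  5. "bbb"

"bbabbb": accepted
"aabab": accepted
"baaabbaba": accepted
"aabaab": accepted
"bbb": accepted

5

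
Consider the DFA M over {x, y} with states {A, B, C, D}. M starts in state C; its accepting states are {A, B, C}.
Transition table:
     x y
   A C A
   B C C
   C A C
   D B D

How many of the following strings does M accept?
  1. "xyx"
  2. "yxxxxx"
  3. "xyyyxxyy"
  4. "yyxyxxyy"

"xyx": accepted
"yxxxxx": accepted
"xyyyxxyy": accepted
"yyxyxxyy": accepted

4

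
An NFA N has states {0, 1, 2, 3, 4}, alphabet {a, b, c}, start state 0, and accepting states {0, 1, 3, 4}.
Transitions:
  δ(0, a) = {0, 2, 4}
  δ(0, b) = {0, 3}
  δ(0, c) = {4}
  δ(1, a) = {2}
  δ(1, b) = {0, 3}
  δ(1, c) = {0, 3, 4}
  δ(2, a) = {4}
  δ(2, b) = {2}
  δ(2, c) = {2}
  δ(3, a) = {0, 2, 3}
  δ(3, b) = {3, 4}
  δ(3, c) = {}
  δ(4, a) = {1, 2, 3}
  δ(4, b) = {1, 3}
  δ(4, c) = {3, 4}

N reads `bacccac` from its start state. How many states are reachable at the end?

Start: {0}
read b: {0, 3}
read a: {0, 2, 3, 4}
read c: {2, 3, 4}
read c: {2, 3, 4}
read c: {2, 3, 4}
read a: {0, 1, 2, 3, 4}
read c: {0, 2, 3, 4}
Final reachable set {0, 2, 3, 4} has 4 states.

4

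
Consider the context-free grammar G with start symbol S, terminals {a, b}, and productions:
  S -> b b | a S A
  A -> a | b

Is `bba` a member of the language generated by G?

no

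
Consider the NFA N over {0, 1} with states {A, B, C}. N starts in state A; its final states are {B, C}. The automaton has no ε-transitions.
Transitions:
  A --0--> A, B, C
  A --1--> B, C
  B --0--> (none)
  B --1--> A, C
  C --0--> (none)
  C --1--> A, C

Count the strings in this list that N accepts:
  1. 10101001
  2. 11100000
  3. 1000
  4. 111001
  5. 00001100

3

10101001: rejected
11100000: accepted
1000: rejected
111001: accepted
00001100: accepted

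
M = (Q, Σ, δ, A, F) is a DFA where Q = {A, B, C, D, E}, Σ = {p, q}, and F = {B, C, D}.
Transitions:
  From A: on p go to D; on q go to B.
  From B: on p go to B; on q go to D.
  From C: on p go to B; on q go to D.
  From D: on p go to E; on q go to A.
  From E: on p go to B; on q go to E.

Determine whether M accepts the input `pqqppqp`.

A --p--> D
D --q--> A
A --q--> B
B --p--> B
B --p--> B
B --q--> D
D --p--> E
End in state E, which is not an accepting state.

rejected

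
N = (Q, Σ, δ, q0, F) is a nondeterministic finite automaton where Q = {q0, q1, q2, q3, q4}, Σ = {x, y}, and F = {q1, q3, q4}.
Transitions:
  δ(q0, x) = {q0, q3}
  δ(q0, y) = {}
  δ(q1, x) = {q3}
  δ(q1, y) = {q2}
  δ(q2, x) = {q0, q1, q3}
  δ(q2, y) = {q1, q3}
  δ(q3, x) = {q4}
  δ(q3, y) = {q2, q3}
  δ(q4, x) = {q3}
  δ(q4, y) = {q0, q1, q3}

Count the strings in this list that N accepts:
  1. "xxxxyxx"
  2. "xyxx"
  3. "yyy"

"xxxxyxx": accepted
"xyxx": accepted
"yyy": rejected

2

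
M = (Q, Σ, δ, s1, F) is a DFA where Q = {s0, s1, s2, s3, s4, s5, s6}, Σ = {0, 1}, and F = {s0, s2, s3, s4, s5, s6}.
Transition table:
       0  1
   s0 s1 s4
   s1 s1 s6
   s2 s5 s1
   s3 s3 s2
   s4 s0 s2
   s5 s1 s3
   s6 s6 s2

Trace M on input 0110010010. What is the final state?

s1 --0--> s1
s1 --1--> s6
s6 --1--> s2
s2 --0--> s5
s5 --0--> s1
s1 --1--> s6
s6 --0--> s6
s6 --0--> s6
s6 --1--> s2
s2 --0--> s5

s5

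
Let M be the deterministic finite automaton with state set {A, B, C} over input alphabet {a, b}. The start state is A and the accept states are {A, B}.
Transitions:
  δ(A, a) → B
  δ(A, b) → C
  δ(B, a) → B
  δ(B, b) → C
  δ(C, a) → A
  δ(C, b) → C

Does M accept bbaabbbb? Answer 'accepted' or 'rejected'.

rejected

A --b--> C
C --b--> C
C --a--> A
A --a--> B
B --b--> C
C --b--> C
C --b--> C
C --b--> C
End in state C, which is not an accepting state.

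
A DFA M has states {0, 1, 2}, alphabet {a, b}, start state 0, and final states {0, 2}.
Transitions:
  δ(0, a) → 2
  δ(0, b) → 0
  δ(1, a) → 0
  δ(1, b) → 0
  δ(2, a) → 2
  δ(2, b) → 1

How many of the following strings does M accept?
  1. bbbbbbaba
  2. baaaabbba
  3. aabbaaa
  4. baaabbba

4

bbbbbbaba: accepted
baaaabbba: accepted
aabbaaa: accepted
baaabbba: accepted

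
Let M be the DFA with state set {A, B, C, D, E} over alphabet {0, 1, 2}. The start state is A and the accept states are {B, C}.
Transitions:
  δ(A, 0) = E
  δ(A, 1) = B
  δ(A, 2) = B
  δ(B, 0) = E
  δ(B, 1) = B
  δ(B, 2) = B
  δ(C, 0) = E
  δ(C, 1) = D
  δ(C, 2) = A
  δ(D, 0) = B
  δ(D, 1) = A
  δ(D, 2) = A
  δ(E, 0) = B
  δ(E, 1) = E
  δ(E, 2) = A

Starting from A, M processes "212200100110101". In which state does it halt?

B

A --2--> B
B --1--> B
B --2--> B
B --2--> B
B --0--> E
E --0--> B
B --1--> B
B --0--> E
E --0--> B
B --1--> B
B --1--> B
B --0--> E
E --1--> E
E --0--> B
B --1--> B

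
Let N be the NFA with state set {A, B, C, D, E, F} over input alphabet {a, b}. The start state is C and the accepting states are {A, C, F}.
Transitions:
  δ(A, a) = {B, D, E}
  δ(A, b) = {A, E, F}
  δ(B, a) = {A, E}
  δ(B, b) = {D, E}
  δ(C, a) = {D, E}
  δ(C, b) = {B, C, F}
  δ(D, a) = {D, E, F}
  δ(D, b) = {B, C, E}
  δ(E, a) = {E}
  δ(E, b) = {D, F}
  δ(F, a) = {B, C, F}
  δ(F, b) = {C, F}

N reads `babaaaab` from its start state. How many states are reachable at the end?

Start: {C}
read b: {B, C, F}
read a: {A, B, C, D, E, F}
read b: {A, B, C, D, E, F}
read a: {A, B, C, D, E, F}
read a: {A, B, C, D, E, F}
read a: {A, B, C, D, E, F}
read a: {A, B, C, D, E, F}
read b: {A, B, C, D, E, F}
Final reachable set {A, B, C, D, E, F} has 6 states.

6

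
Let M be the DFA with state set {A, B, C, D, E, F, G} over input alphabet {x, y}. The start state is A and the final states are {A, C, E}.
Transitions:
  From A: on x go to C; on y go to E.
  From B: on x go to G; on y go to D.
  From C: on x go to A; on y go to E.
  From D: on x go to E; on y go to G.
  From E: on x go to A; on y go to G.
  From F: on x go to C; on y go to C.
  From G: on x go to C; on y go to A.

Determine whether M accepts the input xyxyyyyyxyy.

A --x--> C
C --y--> E
E --x--> A
A --y--> E
E --y--> G
G --y--> A
A --y--> E
E --y--> G
G --x--> C
C --y--> E
E --y--> G
End in state G, which is not an accepting state.

rejected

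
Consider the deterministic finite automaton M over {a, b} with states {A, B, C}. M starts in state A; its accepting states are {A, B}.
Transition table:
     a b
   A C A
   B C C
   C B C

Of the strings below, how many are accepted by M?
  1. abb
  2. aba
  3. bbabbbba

abb: rejected
aba: accepted
bbabbbba: accepted

2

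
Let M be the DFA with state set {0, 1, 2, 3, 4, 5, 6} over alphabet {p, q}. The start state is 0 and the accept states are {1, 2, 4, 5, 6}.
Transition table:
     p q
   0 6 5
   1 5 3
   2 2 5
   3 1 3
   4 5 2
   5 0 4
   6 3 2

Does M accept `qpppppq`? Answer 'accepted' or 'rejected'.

0 --q--> 5
5 --p--> 0
0 --p--> 6
6 --p--> 3
3 --p--> 1
1 --p--> 5
5 --q--> 4
End in state 4, which is an accepting state.

accepted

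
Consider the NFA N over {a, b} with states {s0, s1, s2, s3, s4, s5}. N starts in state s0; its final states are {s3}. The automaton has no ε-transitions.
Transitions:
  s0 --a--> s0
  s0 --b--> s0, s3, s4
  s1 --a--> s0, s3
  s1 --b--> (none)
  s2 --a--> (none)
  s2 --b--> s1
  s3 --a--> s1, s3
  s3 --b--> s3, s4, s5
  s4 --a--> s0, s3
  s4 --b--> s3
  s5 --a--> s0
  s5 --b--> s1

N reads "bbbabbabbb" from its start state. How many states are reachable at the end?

5

Start: {s0}
read b: {s0, s3, s4}
read b: {s0, s3, s4, s5}
read b: {s0, s1, s3, s4, s5}
read a: {s0, s1, s3}
read b: {s0, s3, s4, s5}
read b: {s0, s1, s3, s4, s5}
read a: {s0, s1, s3}
read b: {s0, s3, s4, s5}
read b: {s0, s1, s3, s4, s5}
read b: {s0, s1, s3, s4, s5}
Final reachable set {s0, s1, s3, s4, s5} has 5 states.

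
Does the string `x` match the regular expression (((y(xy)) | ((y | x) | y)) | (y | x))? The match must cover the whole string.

yes

The left alternative ((y(xy))|((y|x)|y)) matches x.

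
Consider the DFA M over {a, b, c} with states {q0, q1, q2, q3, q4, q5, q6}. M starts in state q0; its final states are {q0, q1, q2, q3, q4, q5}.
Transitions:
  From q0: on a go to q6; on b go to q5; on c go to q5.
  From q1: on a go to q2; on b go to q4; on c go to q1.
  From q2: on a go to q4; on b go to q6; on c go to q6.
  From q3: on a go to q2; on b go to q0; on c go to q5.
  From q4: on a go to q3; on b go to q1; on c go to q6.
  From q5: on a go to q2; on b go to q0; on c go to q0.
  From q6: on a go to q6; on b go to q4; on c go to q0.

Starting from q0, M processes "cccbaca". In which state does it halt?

q0 --c--> q5
q5 --c--> q0
q0 --c--> q5
q5 --b--> q0
q0 --a--> q6
q6 --c--> q0
q0 --a--> q6

q6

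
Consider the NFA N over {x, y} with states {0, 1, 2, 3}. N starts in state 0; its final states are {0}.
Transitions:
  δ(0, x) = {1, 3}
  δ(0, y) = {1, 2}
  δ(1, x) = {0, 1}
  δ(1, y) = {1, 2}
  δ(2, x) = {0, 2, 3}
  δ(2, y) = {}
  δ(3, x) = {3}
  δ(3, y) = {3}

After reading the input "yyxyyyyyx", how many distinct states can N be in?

Start: {0}
read y: {1, 2}
read y: {1, 2}
read x: {0, 1, 2, 3}
read y: {1, 2, 3}
read y: {1, 2, 3}
read y: {1, 2, 3}
read y: {1, 2, 3}
read y: {1, 2, 3}
read x: {0, 1, 2, 3}
Final reachable set {0, 1, 2, 3} has 4 states.

4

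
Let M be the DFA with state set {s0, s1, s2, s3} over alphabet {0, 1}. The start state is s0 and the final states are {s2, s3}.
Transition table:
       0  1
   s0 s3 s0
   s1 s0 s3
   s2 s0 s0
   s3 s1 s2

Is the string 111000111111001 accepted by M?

s0 --1--> s0
s0 --1--> s0
s0 --1--> s0
s0 --0--> s3
s3 --0--> s1
s1 --0--> s0
s0 --1--> s0
s0 --1--> s0
s0 --1--> s0
s0 --1--> s0
s0 --1--> s0
s0 --1--> s0
s0 --0--> s3
s3 --0--> s1
s1 --1--> s3
End in state s3, which is an accepting state.

accepted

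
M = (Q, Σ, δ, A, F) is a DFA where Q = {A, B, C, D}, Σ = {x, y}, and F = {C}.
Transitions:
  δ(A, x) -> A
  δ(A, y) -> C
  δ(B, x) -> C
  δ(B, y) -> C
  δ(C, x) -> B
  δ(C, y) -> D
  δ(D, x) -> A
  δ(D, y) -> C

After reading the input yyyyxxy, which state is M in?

C

A --y--> C
C --y--> D
D --y--> C
C --y--> D
D --x--> A
A --x--> A
A --y--> C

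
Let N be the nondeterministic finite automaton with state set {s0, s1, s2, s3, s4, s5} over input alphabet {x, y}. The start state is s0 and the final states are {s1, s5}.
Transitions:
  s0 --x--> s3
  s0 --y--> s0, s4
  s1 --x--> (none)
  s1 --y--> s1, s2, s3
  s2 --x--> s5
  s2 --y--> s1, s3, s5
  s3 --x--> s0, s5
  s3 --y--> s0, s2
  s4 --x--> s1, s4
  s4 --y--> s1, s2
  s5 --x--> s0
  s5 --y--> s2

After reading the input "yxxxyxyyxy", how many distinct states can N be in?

5

Start: {s0}
read y: {s0, s4}
read x: {s1, s3, s4}
read x: {s0, s1, s4, s5}
read x: {s0, s1, s3, s4}
read y: {s0, s1, s2, s3, s4}
read x: {s0, s1, s3, s4, s5}
read y: {s0, s1, s2, s3, s4}
read y: {s0, s1, s2, s3, s4, s5}
read x: {s0, s1, s3, s4, s5}
read y: {s0, s1, s2, s3, s4}
Final reachable set {s0, s1, s2, s3, s4} has 5 states.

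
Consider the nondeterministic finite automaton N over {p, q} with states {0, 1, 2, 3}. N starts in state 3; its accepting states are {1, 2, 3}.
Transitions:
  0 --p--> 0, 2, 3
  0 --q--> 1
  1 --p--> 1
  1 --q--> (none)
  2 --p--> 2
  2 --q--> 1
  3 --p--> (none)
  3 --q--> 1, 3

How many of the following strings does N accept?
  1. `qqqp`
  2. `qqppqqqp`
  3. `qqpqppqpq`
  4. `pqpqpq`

`qqqp`: accepted
`qqppqqqp`: rejected
`qqpqppqpq`: rejected
`pqpqpq`: rejected

1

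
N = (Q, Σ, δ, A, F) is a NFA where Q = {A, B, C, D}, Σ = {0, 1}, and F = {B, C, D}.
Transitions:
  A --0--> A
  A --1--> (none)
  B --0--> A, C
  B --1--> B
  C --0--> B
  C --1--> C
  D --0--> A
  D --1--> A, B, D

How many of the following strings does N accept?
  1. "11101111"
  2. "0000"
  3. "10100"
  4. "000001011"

"11101111": rejected
"0000": rejected
"10100": rejected
"000001011": rejected

0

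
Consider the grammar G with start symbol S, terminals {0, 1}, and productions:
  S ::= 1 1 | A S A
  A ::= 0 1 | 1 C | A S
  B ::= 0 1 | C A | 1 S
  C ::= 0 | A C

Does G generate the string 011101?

S ⇒ ASA ⇒ 01SA ⇒ 0111A ⇒ 011101

yes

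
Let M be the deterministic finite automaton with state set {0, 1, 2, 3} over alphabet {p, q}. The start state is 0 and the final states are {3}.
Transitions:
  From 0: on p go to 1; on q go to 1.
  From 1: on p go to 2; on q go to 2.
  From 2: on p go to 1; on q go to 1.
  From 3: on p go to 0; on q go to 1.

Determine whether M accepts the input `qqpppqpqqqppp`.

rejected

0 --q--> 1
1 --q--> 2
2 --p--> 1
1 --p--> 2
2 --p--> 1
1 --q--> 2
2 --p--> 1
1 --q--> 2
2 --q--> 1
1 --q--> 2
2 --p--> 1
1 --p--> 2
2 --p--> 1
End in state 1, which is not an accepting state.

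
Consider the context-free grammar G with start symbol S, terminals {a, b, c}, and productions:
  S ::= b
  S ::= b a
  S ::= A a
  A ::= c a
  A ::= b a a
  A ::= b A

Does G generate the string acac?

no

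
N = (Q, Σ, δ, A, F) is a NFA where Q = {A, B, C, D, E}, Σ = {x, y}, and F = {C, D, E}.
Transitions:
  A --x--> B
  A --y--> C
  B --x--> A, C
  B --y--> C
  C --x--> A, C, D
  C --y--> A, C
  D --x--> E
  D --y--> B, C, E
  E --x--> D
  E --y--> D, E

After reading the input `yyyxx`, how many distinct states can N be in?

Start: {A}
read y: {C}
read y: {A, C}
read y: {A, C}
read x: {A, B, C, D}
read x: {A, B, C, D, E}
Final reachable set {A, B, C, D, E} has 5 states.

5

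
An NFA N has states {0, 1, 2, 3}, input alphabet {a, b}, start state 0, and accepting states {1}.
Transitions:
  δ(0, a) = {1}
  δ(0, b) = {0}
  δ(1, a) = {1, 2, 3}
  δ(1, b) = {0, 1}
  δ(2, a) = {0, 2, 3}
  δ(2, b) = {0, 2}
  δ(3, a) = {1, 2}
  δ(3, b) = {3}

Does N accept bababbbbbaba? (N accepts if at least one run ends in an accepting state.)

accepted

Start: {0}
read b: {0}
read a: {1}
read b: {0, 1}
read a: {1, 2, 3}
read b: {0, 1, 2, 3}
read b: {0, 1, 2, 3}
read b: {0, 1, 2, 3}
read b: {0, 1, 2, 3}
read b: {0, 1, 2, 3}
read a: {0, 1, 2, 3}
read b: {0, 1, 2, 3}
read a: {0, 1, 2, 3}
Reachable ∩ accepting = {1} — nonempty.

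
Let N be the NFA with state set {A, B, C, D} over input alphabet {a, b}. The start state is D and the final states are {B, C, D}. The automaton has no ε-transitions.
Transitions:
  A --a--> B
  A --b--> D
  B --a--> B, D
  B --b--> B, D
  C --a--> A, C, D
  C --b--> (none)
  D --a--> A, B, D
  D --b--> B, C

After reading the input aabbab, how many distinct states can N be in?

Start: {D}
read a: {A, B, D}
read a: {A, B, D}
read b: {B, C, D}
read b: {B, C, D}
read a: {A, B, C, D}
read b: {B, C, D}
Final reachable set {B, C, D} has 3 states.

3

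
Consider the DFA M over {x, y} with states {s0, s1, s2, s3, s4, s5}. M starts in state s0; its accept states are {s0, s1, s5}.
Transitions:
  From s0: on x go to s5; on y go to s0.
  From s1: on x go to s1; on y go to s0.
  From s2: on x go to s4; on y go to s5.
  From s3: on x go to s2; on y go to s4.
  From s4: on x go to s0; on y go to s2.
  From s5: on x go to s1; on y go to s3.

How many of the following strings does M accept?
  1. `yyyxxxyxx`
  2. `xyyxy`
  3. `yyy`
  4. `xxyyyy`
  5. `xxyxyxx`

4

`yyyxxxyxx`: accepted
`xyyxy`: accepted
`yyy`: accepted
`xxyyyy`: accepted
`xxyxyxx`: rejected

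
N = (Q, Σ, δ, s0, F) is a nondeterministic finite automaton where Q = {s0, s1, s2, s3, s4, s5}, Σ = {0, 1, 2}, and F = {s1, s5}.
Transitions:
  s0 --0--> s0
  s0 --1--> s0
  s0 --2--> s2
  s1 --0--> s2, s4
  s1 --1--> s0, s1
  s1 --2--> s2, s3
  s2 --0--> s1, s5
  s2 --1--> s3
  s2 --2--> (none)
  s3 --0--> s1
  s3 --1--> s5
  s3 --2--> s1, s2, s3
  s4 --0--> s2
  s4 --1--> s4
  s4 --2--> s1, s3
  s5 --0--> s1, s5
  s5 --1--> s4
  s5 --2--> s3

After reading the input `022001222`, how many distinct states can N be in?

0

Start: {s0}
read 0: {s0}
read 2: {s2}
read 2: {}
The reachable set is empty and stays empty for the remaining 6 symbols.
Final reachable set {} has 0 states.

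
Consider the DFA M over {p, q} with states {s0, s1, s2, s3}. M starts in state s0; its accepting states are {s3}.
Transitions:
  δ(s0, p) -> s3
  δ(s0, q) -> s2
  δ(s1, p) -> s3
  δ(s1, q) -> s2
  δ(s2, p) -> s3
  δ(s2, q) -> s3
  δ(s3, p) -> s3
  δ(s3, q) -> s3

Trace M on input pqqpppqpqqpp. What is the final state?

s0 --p--> s3
s3 --q--> s3
s3 --q--> s3
s3 --p--> s3
s3 --p--> s3
s3 --p--> s3
s3 --q--> s3
s3 --p--> s3
s3 --q--> s3
s3 --q--> s3
s3 --p--> s3
s3 --p--> s3

s3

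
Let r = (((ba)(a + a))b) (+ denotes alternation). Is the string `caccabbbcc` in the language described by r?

no

No split of caccabbbcc into u·v has ((ba)(a+a)) matching u and b matching v.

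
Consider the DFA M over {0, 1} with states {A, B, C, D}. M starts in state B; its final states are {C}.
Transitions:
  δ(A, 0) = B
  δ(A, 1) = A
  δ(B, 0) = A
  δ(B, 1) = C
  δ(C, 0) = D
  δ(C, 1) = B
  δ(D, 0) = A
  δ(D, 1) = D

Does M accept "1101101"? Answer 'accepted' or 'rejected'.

B --1--> C
C --1--> B
B --0--> A
A --1--> A
A --1--> A
A --0--> B
B --1--> C
End in state C, which is an accepting state.

accepted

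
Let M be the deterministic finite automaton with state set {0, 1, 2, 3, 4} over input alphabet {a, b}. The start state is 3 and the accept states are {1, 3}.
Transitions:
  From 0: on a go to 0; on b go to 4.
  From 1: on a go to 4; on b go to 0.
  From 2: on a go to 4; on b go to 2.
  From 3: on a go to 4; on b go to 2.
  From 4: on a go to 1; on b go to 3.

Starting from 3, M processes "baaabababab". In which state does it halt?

3 --b--> 2
2 --a--> 4
4 --a--> 1
1 --a--> 4
4 --b--> 3
3 --a--> 4
4 --b--> 3
3 --a--> 4
4 --b--> 3
3 --a--> 4
4 --b--> 3

3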